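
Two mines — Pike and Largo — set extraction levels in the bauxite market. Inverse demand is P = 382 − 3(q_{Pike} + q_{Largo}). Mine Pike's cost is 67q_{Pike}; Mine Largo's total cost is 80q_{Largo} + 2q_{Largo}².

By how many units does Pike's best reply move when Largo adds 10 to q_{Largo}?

Mine Pike's profit: π = q_{Pike}(382 − 3(q_{Pike} + q_{Largo})) − 67q_{Pike}.
∂π/∂q_{Pike} = 315 − 6q_{Pike} − 3q_{Largo} = 0, so q_{Pike} = 52.5 − 0.5q_{Largo}.
The reaction-function slope is −0.5, so a 10-unit rise in q_{Largo} moves q_{Pike} by −0.5 × 10 = −5. Pike's best response falls — the actions are strategic substitutes.

-5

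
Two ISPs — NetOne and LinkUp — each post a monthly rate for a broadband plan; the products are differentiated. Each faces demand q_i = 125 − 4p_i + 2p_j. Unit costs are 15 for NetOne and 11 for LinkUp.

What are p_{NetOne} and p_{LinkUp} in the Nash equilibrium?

30.3, 28.7

NetOne's profit: π = (p_{NetOne} − 15)(125 − 4p_{NetOne} + 2p_{LinkUp}).
∂π/∂p_{NetOne} = 185 − 8p_{NetOne} + 2p_{LinkUp} = 0 ⇒ p_{NetOne} = 23.125 + 0.25p_{LinkUp}.
Similarly p_{LinkUp} = 21.125 + 0.25p_{NetOne}.
Substituting the second reaction function into the first: p_{NetOne} = 23.125 + 0.25(21.125 + 0.25p_{NetOne}), which gives 0.9375p_{NetOne} = 909/32 ⇒ p_{NetOne} = 30.3.
Then p_{LinkUp} = 21.125 + 0.25·30.3 = 28.7.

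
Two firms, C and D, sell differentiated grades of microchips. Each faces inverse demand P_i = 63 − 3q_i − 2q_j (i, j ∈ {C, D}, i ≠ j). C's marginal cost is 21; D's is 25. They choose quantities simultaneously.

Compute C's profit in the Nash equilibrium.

Firm C's profit: π = q_C(63 − 3q_C − 2q_D) − 21q_C.
∂π/∂q_C = 42 − 6q_C − 2q_D = 0 ⇒ q_C = 7 − (1/3)q_D.
Similarly q_D = 19/3 − (1/3)q_C.
Substituting the second reaction function into the first: q_C = 7 − (1/3)(19/3 − (1/3)q_C), which gives (8/9)q_C = 44/9 ⇒ q_C = 5.5.
Then q_D = 19/3 − (1/3)·5.5 = 4.5.
P_C = 63 − 3·5.5 − 2·4.5 = 37.5.
Profit = (37.5 − 21)·5.5 = 90.75.

90.75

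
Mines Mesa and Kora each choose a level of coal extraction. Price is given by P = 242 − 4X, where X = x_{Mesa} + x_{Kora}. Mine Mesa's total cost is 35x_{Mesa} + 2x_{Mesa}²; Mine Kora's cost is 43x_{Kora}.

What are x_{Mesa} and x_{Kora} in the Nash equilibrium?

10.75, 19.5

Mine Mesa's profit: π = x_{Mesa}(242 − 4(x_{Mesa} + x_{Kora})) − 35x_{Mesa} − 2x_{Mesa}².
∂π/∂x_{Mesa} = 207 − 12x_{Mesa} − 4x_{Kora} = 0, so x_{Mesa} = 17.25 − (1/3)x_{Kora}.
For Kora: ∂π/∂x_{Kora} = 199 − 8x_{Kora} − 4x_{Mesa} = 0 ⇒ x_{Kora} = 24.875 − 0.5x_{Mesa}.
Solving the two reaction functions simultaneously: (1 − (−1/3)(−0.5))x_{Mesa} = 17.25 − (1/3)·24.875, so (5/6)x_{Mesa} = 215/24 and x_{Mesa} = 10.75.
Then x_{Kora} = 24.875 − 0.5·10.75 = 19.5.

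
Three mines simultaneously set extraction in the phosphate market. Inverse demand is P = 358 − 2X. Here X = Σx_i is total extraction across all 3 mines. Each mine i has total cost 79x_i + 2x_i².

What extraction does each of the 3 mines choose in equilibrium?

A representative mine's profit is π_i = x_i(358 − 2X) − 79x_i − 2x_i², with X = x_i + Σ_{j≠i} x_j.
First-order condition: 279 − 8x_i − 2Σ_{j≠i} x_j = 0.
In a symmetric equilibrium every mine chooses the same x, so Σ_{j≠i} x_j = 2x. The condition becomes 279 − 12x = 0, giving x = 279/12 = 23.25.

23.25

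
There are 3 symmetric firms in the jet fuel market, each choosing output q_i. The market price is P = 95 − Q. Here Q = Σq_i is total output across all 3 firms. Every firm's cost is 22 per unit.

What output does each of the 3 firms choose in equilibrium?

18.25

A representative firm's profit is π_i = q_i(95 − Q) − 22q_i, with Q = q_i + Σ_{j≠i} q_j.
First-order condition: 73 − 2q_i − Σ_{j≠i} q_j = 0.
Imposing symmetry (q_j = q for all j) turns Σ_{j≠i} q_j into 2q, so 73 = 4q and q = 18.25.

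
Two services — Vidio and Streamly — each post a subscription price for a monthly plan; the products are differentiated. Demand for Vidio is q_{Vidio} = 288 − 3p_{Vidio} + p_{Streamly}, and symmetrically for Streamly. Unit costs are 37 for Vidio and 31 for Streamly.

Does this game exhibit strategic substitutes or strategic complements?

Vidio's profit: π = (p_{Vidio} − 37)(288 − 3p_{Vidio} + p_{Streamly}).
∂π/∂p_{Vidio} = 399 − 6p_{Vidio} + p_{Streamly} = 0 ⇒ p_{Vidio} = 66.5 + (1/6)p_{Streamly}.
The best-response slope dp_{Vidio}/dp_{Streamly} = 1/6 > 0: the reaction function is upward-sloping, so the choices are strategic complements.

strategic complements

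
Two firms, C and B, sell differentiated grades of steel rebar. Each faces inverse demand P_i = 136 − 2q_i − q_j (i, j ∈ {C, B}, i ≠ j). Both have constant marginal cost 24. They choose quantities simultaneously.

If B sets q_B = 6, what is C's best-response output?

26.5

Firm C's profit: π = q_C(136 − 2q_C − q_B) − 24q_C.
∂π/∂q_C = 112 − 4q_C − q_B = 0 ⇒ q_C = 28 − 0.25q_B.
At q_B = 6: q_C = 28 − 0.25·6 = 26.5.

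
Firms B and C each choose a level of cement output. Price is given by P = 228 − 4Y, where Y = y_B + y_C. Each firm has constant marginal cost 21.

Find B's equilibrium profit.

1190.25

Firm B's profit: π = y_B(228 − 4(y_B + y_C)) − 21y_B.
∂π/∂y_B = 207 − 8y_B − 4y_C = 0, so y_B = 25.875 − 0.5y_C.
The game is symmetric, so in equilibrium y_C = y_B: the reaction function gives 1.5y_B = 25.875, hence y_B = 17.25.
Price P = 228 − 4·34.5 = 90.
B's profit: (90 − 21)·17.25 = 1190.25.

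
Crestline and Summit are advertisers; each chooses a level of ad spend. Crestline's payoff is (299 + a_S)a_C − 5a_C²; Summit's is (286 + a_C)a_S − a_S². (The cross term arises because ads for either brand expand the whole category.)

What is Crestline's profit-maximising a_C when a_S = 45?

34.4

Expanding Crestline's payoff: 299a_C + a_Sa_C − 5a_C².
∂π/∂a_C = 299 + a_S − 10a_C = 0, so a_C = 29.9 + 0.1a_S.
At a_S = 45: a_C = 29.9 + 0.1·45 = 34.4.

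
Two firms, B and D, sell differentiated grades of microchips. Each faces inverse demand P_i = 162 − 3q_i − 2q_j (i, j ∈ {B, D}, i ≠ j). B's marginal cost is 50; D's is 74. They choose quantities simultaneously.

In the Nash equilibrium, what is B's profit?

720.75

Firm B's profit: π = q_B(162 − 3q_B − 2q_D) − 50q_B.
∂π/∂q_B = 112 − 6q_B − 2q_D = 0 ⇒ q_B = 56/3 − (1/3)q_D.
Similarly q_D = 44/3 − (1/3)q_B.
Plugging q_D into B's best response: q_B = 56/3 − (1/3)(44/3 − (1/3)q_B) ⇒ (8/9)q_B = 124/9, so q_B = 15.5.
Then q_D = 44/3 − (1/3)·15.5 = 9.5.
P_B = 162 − 3·15.5 − 2·9.5 = 96.5.
Profit = (96.5 − 50)·15.5 = 720.75.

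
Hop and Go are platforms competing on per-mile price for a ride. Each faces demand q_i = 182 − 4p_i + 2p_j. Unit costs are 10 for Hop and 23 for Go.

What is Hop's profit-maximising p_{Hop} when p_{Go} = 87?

Hop's profit: π = (p_{Hop} − 10)(182 − 4p_{Hop} + 2p_{Go}).
∂π/∂p_{Hop} = 222 − 8p_{Hop} + 2p_{Go} = 0 ⇒ p_{Hop} = 27.75 + 0.25p_{Go}.
At p_{Go} = 87: p_{Hop} = 27.75 + 0.25·87 = 49.5.

49.5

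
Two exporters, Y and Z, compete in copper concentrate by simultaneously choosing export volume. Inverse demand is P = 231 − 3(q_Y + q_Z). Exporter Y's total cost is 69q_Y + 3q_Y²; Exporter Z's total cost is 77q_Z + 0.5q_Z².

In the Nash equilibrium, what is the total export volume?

Exporter Y's profit: π = q_Y(231 − 3(q_Y + q_Z)) − 69q_Y − 3q_Y².
∂π/∂q_Y = 162 − 12q_Y − 3q_Z = 0, so q_Y = 13.5 − 0.25q_Z.
For Z: ∂π/∂q_Z = 154 − 7q_Z − 3q_Y = 0 ⇒ q_Z = 22 − (3/7)q_Y.
Solving the two reaction functions simultaneously: (1 − (−0.25)(−3/7))q_Y = 13.5 − 0.25·22, so (25/28)q_Y = 8 and q_Y = 8.96.
Then q_Z = 22 − (3/7)·8.96 = 18.16.
Total export volume: 8.96 + 18.16 = 27.12.

27.12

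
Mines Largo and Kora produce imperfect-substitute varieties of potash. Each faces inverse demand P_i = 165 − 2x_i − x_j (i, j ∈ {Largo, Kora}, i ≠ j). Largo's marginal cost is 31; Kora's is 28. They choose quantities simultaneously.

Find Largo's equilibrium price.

84.2

Mine Largo's profit: π = x_{Largo}(165 − 2x_{Largo} − x_{Kora}) − 31x_{Largo}.
∂π/∂x_{Largo} = 134 − 4x_{Largo} − x_{Kora} = 0 ⇒ x_{Largo} = 33.5 − 0.25x_{Kora}.
Similarly x_{Kora} = 34.25 − 0.25x_{Largo}.
Solving the two reaction functions simultaneously: (1 − (−0.25)(−0.25))x_{Largo} = 33.5 − 0.25·34.25, so 0.9375x_{Largo} = 24.9375 and x_{Largo} = 26.6.
Then x_{Kora} = 34.25 − 0.25·26.6 = 27.6.
P_{Largo} = 165 − 2·26.6 − 27.6 = 84.2.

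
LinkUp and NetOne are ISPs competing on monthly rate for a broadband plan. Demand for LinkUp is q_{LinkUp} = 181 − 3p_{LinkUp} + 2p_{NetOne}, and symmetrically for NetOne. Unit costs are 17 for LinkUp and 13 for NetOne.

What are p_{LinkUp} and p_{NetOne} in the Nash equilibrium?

LinkUp's profit: π = (p_{LinkUp} − 17)(181 − 3p_{LinkUp} + 2p_{NetOne}).
∂π/∂p_{LinkUp} = 232 − 6p_{LinkUp} + 2p_{NetOne} = 0 ⇒ p_{LinkUp} = 116/3 + (1/3)p_{NetOne}.
Similarly p_{NetOne} = 110/3 + (1/3)p_{LinkUp}.
Solving the two reaction functions simultaneously: (1 − (1/3)(1/3))p_{LinkUp} = 116/3 + (1/3)·(110/3), so (8/9)p_{LinkUp} = 458/9 and p_{LinkUp} = 57.25.
Then p_{NetOne} = 110/3 + (1/3)·57.25 = 55.75.

57.25, 55.75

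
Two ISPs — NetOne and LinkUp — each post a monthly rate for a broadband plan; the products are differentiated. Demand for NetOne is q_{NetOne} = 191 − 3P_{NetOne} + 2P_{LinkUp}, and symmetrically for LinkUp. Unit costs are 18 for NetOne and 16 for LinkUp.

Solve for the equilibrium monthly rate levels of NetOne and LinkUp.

60.875, 60.125

NetOne's profit: π = (P_{NetOne} − 18)(191 − 3P_{NetOne} + 2P_{LinkUp}).
∂π/∂P_{NetOne} = 245 − 6P_{NetOne} + 2P_{LinkUp} = 0 ⇒ P_{NetOne} = 245/6 + (1/3)P_{LinkUp}.
Similarly P_{LinkUp} = 239/6 + (1/3)P_{NetOne}.
Plugging P_{LinkUp} into NetOne's best response: P_{NetOne} = 245/6 + (1/3)(239/6 + (1/3)P_{NetOne}) ⇒ (8/9)P_{NetOne} = 487/9, so P_{NetOne} = 60.875.
Then P_{LinkUp} = 239/6 + (1/3)·60.875 = 60.125.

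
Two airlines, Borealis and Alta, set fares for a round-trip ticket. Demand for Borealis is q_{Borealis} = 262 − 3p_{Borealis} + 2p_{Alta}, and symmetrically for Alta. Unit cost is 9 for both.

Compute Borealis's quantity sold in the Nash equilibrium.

Borealis's profit: π = (p_{Borealis} − 9)(262 − 3p_{Borealis} + 2p_{Alta}).
∂π/∂p_{Borealis} = 289 − 6p_{Borealis} + 2p_{Alta} = 0 ⇒ p_{Borealis} = 289/6 + (1/3)p_{Alta}.
The game is symmetric, so in equilibrium p_{Alta} = p_{Borealis}: the reaction function gives (2/3)p_{Borealis} = 289/6, hence p_{Borealis} = 72.25.
q_{Borealis} = 262 − 3·72.25 + 2·72.25 = 189.75.

189.75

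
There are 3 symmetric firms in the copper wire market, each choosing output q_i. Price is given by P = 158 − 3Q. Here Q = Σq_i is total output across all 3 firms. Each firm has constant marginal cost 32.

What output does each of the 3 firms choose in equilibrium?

10.5

A representative firm's profit is π_i = q_i(158 − 3Q) − 32q_i, with Q = q_i + Σ_{j≠i} q_j.
First-order condition: 126 − 6q_i − 3Σ_{j≠i} q_j = 0.
Imposing symmetry (q_j = q for all j) turns Σ_{j≠i} q_j into 2q, so 126 = 12q and q = 10.5.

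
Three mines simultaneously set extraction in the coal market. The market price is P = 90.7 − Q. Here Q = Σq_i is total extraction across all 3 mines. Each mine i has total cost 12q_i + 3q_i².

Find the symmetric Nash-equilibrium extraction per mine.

7.87

A representative mine's profit is π_i = q_i(90.7 − Q) − 12q_i − 3q_i², with Q = q_i + Σ_{j≠i} q_j.
First-order condition: 78.7 − 8q_i − Σ_{j≠i} q_j = 0.
In a symmetric equilibrium every mine chooses the same q, so Σ_{j≠i} q_j = 2q. The condition becomes 78.7 − 10q = 0, giving q = 78.7/10 = 7.87.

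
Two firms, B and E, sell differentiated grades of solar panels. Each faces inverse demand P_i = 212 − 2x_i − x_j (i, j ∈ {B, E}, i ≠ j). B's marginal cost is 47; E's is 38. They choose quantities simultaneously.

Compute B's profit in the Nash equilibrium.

Firm B's profit: π = x_B(212 − 2x_B − x_E) − 47x_B.
∂π/∂x_B = 165 − 4x_B − x_E = 0 ⇒ x_B = 41.25 − 0.25x_E.
Similarly x_E = 43.5 − 0.25x_B.
Plugging x_E into B's best response: x_B = 41.25 − 0.25(43.5 − 0.25x_B) ⇒ 0.9375x_B = 30.375, so x_B = 32.4.
Then x_E = 43.5 − 0.25·32.4 = 35.4.
P_B = 212 − 2·32.4 − 35.4 = 111.8.
Profit = (111.8 − 47)·32.4 = 2099.52.

2099.52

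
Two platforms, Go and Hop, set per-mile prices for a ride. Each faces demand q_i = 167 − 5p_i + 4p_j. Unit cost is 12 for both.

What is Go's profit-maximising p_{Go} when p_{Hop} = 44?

Go's profit: π = (p_{Go} − 12)(167 − 5p_{Go} + 4p_{Hop}).
∂π/∂p_{Go} = 227 − 10p_{Go} + 4p_{Hop} = 0 ⇒ p_{Go} = 22.7 + 0.4p_{Hop}.
At p_{Hop} = 44: p_{Go} = 22.7 + 0.4·44 = 40.3.

40.3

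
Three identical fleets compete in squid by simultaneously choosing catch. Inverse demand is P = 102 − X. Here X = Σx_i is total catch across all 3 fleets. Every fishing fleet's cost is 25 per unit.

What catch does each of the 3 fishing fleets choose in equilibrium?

A representative fishing fleet's profit is π_i = x_i(102 − X) − 25x_i, with X = x_i + Σ_{j≠i} x_j.
First-order condition: 77 − 2x_i − Σ_{j≠i} x_j = 0.
In a symmetric equilibrium every fishing fleet chooses the same x, so Σ_{j≠i} x_j = 2x. The condition becomes 77 − 4x = 0, giving x = 77/4 = 19.25.

19.25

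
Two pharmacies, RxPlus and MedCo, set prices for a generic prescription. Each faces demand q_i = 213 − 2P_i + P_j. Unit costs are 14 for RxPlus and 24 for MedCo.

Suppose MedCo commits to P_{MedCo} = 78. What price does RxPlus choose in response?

RxPlus's profit: π = (P_{RxPlus} − 14)(213 − 2P_{RxPlus} + P_{MedCo}).
∂π/∂P_{RxPlus} = 241 − 4P_{RxPlus} + P_{MedCo} = 0 ⇒ P_{RxPlus} = 60.25 + 0.25P_{MedCo}.
At P_{MedCo} = 78: P_{RxPlus} = 60.25 + 0.25·78 = 79.75.

79.75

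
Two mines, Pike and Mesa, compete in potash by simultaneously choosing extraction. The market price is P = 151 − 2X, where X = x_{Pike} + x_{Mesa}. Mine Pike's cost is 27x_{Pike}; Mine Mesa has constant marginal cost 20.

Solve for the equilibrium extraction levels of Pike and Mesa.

19.5, 23

Mine Pike's profit: π = x_{Pike}(151 − 2(x_{Pike} + x_{Mesa})) − 27x_{Pike}.
∂π/∂x_{Pike} = 124 − 4x_{Pike} − 2x_{Mesa} = 0, so x_{Pike} = 31 − 0.5x_{Mesa}.
By the same steps for Mesa: x_{Mesa} = 32.75 − 0.5x_{Pike}.
Solving the two reaction functions simultaneously: (1 − (−0.5)(−0.5))x_{Pike} = 31 − 0.5·32.75, so 0.75x_{Pike} = 14.625 and x_{Pike} = 19.5.
Then x_{Mesa} = 32.75 − 0.5·19.5 = 23.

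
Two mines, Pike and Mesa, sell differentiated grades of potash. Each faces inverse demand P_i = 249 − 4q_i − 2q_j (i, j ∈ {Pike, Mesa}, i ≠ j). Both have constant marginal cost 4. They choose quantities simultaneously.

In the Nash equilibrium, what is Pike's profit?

Mine Pike's profit: π = q_{Pike}(249 − 4q_{Pike} − 2q_{Mesa}) − 4q_{Pike}.
∂π/∂q_{Pike} = 245 − 8q_{Pike} − 2q_{Mesa} = 0 ⇒ q_{Pike} = 30.625 − 0.25q_{Mesa}.
The game is symmetric, so in equilibrium q_{Mesa} = q_{Pike}: the reaction function gives 1.25q_{Pike} = 30.625, hence q_{Pike} = 24.5.
P_{Pike} = 249 − 4·24.5 − 2·24.5 = 102.
Profit = (102 − 4)·24.5 = 2401.

2401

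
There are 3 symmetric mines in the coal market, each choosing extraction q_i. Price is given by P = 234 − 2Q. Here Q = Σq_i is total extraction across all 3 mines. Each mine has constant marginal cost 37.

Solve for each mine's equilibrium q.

A representative mine's profit is π_i = q_i(234 − 2Q) − 37q_i, with Q = q_i + Σ_{j≠i} q_j.
First-order condition: 197 − 4q_i − 2Σ_{j≠i} q_j = 0.
In a symmetric equilibrium every mine chooses the same q, so Σ_{j≠i} q_j = 2q. The condition becomes 197 − 8q = 0, giving q = 197/8 = 24.625.

24.625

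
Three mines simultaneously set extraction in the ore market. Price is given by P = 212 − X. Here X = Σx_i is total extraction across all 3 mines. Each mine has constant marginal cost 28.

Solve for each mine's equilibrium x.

46

A representative mine's profit is π_i = x_i(212 − X) − 28x_i, with X = x_i + Σ_{j≠i} x_j.
First-order condition: 184 − 2x_i − Σ_{j≠i} x_j = 0.
In a symmetric equilibrium every mine chooses the same x, so Σ_{j≠i} x_j = 2x. The condition becomes 184 − 4x = 0, giving x = 184/4 = 46.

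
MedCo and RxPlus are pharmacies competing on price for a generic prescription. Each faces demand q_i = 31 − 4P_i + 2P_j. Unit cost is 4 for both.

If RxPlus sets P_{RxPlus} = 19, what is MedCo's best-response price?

10.625

MedCo's profit: π = (P_{MedCo} − 4)(31 − 4P_{MedCo} + 2P_{RxPlus}).
∂π/∂P_{MedCo} = 47 − 8P_{MedCo} + 2P_{RxPlus} = 0 ⇒ P_{MedCo} = 5.875 + 0.25P_{RxPlus}.
At P_{RxPlus} = 19: P_{MedCo} = 5.875 + 0.25·19 = 10.625.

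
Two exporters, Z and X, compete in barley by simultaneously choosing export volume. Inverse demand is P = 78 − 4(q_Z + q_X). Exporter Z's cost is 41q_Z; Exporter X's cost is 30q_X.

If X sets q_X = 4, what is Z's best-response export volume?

2.625

Exporter Z's profit: π = q_Z(78 − 4(q_Z + q_X)) − 41q_Z.
∂π/∂q_Z = 37 − 8q_Z − 4q_X = 0, so q_Z = 4.625 − 0.5q_X.
At q_X = 4: q_Z = 4.625 − 0.5·4 = 2.625.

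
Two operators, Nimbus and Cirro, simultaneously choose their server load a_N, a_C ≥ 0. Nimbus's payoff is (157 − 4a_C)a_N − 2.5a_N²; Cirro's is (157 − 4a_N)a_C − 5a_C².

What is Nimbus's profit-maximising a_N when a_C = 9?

24.2

Expanding Nimbus's payoff: 157a_N − 4a_Ca_N − 2.5a_N².
∂π/∂a_N = 157 − 4a_C − 5a_N = 0, so a_N = 31.4 − 0.8a_C.
At a_C = 9: a_N = 31.4 − 0.8·9 = 24.2.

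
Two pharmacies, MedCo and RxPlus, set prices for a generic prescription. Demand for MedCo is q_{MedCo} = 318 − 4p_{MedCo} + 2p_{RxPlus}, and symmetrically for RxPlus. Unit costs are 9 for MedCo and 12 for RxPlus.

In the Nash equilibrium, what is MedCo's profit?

10160.64

MedCo's profit: π = (p_{MedCo} − 9)(318 − 4p_{MedCo} + 2p_{RxPlus}).
∂π/∂p_{MedCo} = 354 − 8p_{MedCo} + 2p_{RxPlus} = 0 ⇒ p_{MedCo} = 44.25 + 0.25p_{RxPlus}.
Similarly p_{RxPlus} = 45.75 + 0.25p_{MedCo}.
Substituting the second reaction function into the first: p_{MedCo} = 44.25 + 0.25(45.75 + 0.25p_{MedCo}), which gives 0.9375p_{MedCo} = 55.6875 ⇒ p_{MedCo} = 59.4.
Then p_{RxPlus} = 45.75 + 0.25·59.4 = 60.6.
q_{MedCo} = 318 − 4·59.4 + 2·60.6 = 201.6.
Profit = (59.4 − 9)·201.6 = 10160.64.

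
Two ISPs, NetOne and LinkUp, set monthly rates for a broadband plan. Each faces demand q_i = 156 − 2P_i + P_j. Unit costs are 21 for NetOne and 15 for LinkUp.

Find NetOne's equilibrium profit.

NetOne's profit: π = (P_{NetOne} − 21)(156 − 2P_{NetOne} + P_{LinkUp}).
∂π/∂P_{NetOne} = 198 − 4P_{NetOne} + P_{LinkUp} = 0 ⇒ P_{NetOne} = 49.5 + 0.25P_{LinkUp}.
Similarly P_{LinkUp} = 46.5 + 0.25P_{NetOne}.
Solving the two reaction functions simultaneously: (1 − (0.25)(0.25))P_{NetOne} = 49.5 + 0.25·46.5, so 0.9375P_{NetOne} = 61.125 and P_{NetOne} = 65.2.
Then P_{LinkUp} = 46.5 + 0.25·65.2 = 62.8.
q_{NetOne} = 156 − 2·65.2 + 62.8 = 88.4.
Profit = (65.2 − 21)·88.4 = 3907.28.

3907.28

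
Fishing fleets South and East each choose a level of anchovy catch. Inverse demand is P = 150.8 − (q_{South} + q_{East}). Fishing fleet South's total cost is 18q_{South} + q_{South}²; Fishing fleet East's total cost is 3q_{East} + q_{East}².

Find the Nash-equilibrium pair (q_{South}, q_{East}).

25.56, 30.56

Fishing fleet South's profit: π = q_{South}(150.8 − (q_{South} + q_{East})) − 18q_{South} − q_{South}².
∂π/∂q_{South} = 132.8 − 4q_{South} − q_{East} = 0, so q_{South} = 33.2 − 0.25q_{East}.
By the same steps for East: q_{East} = 36.95 − 0.25q_{South}.
Plugging q_{East} into South's best response: q_{South} = 33.2 − 0.25(36.95 − 0.25q_{South}) ⇒ 0.9375q_{South} = 23.9625, so q_{South} = 25.56.
Then q_{East} = 36.95 − 0.25·25.56 = 30.56.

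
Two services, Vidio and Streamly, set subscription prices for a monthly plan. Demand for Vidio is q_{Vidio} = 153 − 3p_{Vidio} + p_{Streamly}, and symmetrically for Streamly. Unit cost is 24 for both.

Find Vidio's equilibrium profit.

1323

Vidio's profit: π = (p_{Vidio} − 24)(153 − 3p_{Vidio} + p_{Streamly}).
∂π/∂p_{Vidio} = 225 − 6p_{Vidio} + p_{Streamly} = 0 ⇒ p_{Vidio} = 37.5 + (1/6)p_{Streamly}.
Setting p_{Vidio} = p_{Streamly} in the reaction function: p_{Vidio} = 37.5 + (1/6)p_{Vidio}, so p_{Vidio} = 37.5 / (5/6) = 45.
q_{Vidio} = 153 − 3·45 + 45 = 63.
Profit = (45 − 24)·63 = 1323.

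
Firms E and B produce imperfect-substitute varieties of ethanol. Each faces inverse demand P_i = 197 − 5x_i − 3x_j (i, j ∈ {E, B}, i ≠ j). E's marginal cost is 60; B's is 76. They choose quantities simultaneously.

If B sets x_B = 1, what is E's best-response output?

Firm E's profit: π = x_E(197 − 5x_E − 3x_B) − 60x_E.
∂π/∂x_E = 137 − 10x_E − 3x_B = 0 ⇒ x_E = 13.7 − 0.3x_B.
At x_B = 1: x_E = 13.7 − 0.3·1 = 13.4.

13.4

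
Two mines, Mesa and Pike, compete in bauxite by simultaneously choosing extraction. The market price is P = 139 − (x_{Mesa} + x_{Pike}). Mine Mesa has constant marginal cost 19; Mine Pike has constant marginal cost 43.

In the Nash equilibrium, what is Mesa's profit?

Mine Mesa's profit: π = x_{Mesa}(139 − (x_{Mesa} + x_{Pike})) − 19x_{Mesa}.
∂π/∂x_{Mesa} = 120 − 2x_{Mesa} − x_{Pike} = 0, so x_{Mesa} = 60 − 0.5x_{Pike}.
By the same steps for Pike: x_{Pike} = 48 − 0.5x_{Mesa}.
Plugging x_{Pike} into Mesa's best response: x_{Mesa} = 60 − 0.5(48 − 0.5x_{Mesa}) ⇒ 0.75x_{Mesa} = 36, so x_{Mesa} = 48.
Then x_{Pike} = 48 − 0.5·48 = 24.
Price P = 139 − 72 = 67.
Mesa's profit: (67 − 19)·48 = 2304.

2304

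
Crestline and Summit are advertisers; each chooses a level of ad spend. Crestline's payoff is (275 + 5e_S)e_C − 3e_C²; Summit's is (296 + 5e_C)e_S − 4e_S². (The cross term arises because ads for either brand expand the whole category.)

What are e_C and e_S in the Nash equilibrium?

160, 137

Expanding Crestline's payoff: 275e_C + 5e_Se_C − 3e_C².
∂π/∂e_C = 275 + 5e_S − 6e_C = 0, so e_C = 275/6 + (5/6)e_S.
Likewise for Summit: e_S = 37 + 0.625e_C.
Plugging e_S into Crestline's best response: e_C = 275/6 + (5/6)(37 + 0.625e_C) ⇒ (23/48)e_C = 230/3, so e_C = 160.
Then e_S = 37 + 0.625·160 = 137.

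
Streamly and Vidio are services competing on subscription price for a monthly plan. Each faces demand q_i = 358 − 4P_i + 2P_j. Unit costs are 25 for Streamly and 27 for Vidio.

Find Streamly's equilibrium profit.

10650.24

Streamly's profit: π = (P_{Streamly} − 25)(358 − 4P_{Streamly} + 2P_{Vidio}).
∂π/∂P_{Streamly} = 458 − 8P_{Streamly} + 2P_{Vidio} = 0 ⇒ P_{Streamly} = 57.25 + 0.25P_{Vidio}.
Similarly P_{Vidio} = 58.25 + 0.25P_{Streamly}.
Solving the two reaction functions simultaneously: (1 − (0.25)(0.25))P_{Streamly} = 57.25 + 0.25·58.25, so 0.9375P_{Streamly} = 71.8125 and P_{Streamly} = 76.6.
Then P_{Vidio} = 58.25 + 0.25·76.6 = 77.4.
q_{Streamly} = 358 − 4·76.6 + 2·77.4 = 206.4.
Profit = (76.6 − 25)·206.4 = 10650.24.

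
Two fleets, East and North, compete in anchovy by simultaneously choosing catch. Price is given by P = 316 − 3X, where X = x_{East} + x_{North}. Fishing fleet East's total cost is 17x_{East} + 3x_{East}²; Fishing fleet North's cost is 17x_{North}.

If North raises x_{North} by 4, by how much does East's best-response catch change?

Fishing fleet East's profit: π = x_{East}(316 − 3(x_{East} + x_{North})) − 17x_{East} − 3x_{East}².
∂π/∂x_{East} = 299 − 12x_{East} − 3x_{North} = 0, so x_{East} = 299/12 − 0.25x_{North}.
The reaction-function slope is −0.25, so a 4-unit rise in x_{North} moves x_{East} by −0.25 × 4 = −1. East's best response falls — the actions are strategic substitutes.

-1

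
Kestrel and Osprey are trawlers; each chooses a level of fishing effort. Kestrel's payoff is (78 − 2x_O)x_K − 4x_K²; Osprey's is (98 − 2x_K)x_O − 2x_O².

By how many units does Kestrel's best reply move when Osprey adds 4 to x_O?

Expanding Kestrel's payoff: 78x_K − 2x_Ox_K − 4x_K².
∂π/∂x_K = 78 − 2x_O − 8x_K = 0, so x_K = 9.75 − 0.25x_O.
The reaction-function slope is −0.25, so a 4-unit rise in x_O moves x_K by −0.25 × 4 = −1. Kestrel's best response falls — the actions are strategic substitutes.

-1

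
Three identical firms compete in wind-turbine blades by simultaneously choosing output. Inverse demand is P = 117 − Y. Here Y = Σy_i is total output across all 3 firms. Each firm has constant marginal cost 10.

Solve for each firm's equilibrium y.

A representative firm's profit is π_i = y_i(117 − Y) − 10y_i, with Y = y_i + Σ_{j≠i} y_j.
First-order condition: 107 − 2y_i − Σ_{j≠i} y_j = 0.
In a symmetric equilibrium every firm chooses the same y, so Σ_{j≠i} y_j = 2y. The condition becomes 107 − 4y = 0, giving y = 107/4 = 26.75.

26.75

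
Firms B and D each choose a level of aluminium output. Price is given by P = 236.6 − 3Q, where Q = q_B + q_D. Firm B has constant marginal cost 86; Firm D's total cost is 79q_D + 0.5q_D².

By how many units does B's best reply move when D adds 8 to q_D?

Firm B's profit: π = q_B(236.6 − 3(q_B + q_D)) − 86q_B.
∂π/∂q_B = 150.6 − 6q_B − 3q_D = 0, so q_B = 25.1 − 0.5q_D.
The reaction-function slope is −0.5, so an 8-unit rise in q_D moves q_B by −0.5 × 8 = −4. B's best response falls — the actions are strategic substitutes.

-4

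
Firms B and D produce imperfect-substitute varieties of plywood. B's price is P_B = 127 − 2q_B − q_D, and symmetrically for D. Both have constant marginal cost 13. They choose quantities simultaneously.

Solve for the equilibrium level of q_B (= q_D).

Firm B's profit: π = q_B(127 − 2q_B − q_D) − 13q_B.
∂π/∂q_B = 114 − 4q_B − q_D = 0 ⇒ q_B = 28.5 − 0.25q_D.
Setting q_B = q_D in the reaction function: q_B = 28.5 − 0.25q_B, so q_B = 28.5 / 1.25 = 22.8.

22.8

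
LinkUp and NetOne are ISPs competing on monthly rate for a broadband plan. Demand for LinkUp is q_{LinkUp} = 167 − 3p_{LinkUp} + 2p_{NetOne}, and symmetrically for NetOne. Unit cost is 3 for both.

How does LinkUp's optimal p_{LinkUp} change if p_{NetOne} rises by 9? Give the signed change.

3

LinkUp's profit: π = (p_{LinkUp} − 3)(167 − 3p_{LinkUp} + 2p_{NetOne}).
∂π/∂p_{LinkUp} = 176 − 6p_{LinkUp} + 2p_{NetOne} = 0 ⇒ p_{LinkUp} = 88/3 + (1/3)p_{NetOne}.
The reaction-function slope is 1/3, so a 9-unit rise in p_{NetOne} moves p_{LinkUp} by 1/3 × 9 = 3. LinkUp's best response rises — the actions are strategic complements.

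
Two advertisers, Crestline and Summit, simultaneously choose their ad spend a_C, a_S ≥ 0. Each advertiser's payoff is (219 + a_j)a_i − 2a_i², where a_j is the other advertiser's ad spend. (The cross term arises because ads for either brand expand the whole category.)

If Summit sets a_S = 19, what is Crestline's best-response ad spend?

Crestline's payoff is (219 + a_S)a_C − 2a_C².
∂π/∂a_C = 219 + a_S − 4a_C = 0, so a_C = 54.75 + 0.25a_S.
At a_S = 19: a_C = 54.75 + 0.25·19 = 59.5.

59.5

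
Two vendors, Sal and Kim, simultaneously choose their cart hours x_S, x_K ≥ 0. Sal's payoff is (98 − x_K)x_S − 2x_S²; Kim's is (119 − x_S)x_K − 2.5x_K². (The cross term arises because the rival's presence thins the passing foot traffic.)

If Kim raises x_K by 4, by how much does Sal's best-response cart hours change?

Expanding Sal's payoff: 98x_S − x_Kx_S − 2x_S².
∂π/∂x_S = 98 − x_K − 4x_S = 0, so x_S = 24.5 − 0.25x_K.
The reaction-function slope is −0.25, so a 4-unit rise in x_K moves x_S by −0.25 × 4 = −1. Sal's best response falls — the actions are strategic substitutes.

-1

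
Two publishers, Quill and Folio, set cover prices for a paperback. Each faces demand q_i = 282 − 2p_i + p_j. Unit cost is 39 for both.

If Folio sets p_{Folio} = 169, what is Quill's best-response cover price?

132.25

Quill's profit: π = (p_{Quill} − 39)(282 − 2p_{Quill} + p_{Folio}).
∂π/∂p_{Quill} = 360 − 4p_{Quill} + p_{Folio} = 0 ⇒ p_{Quill} = 90 + 0.25p_{Folio}.
At p_{Folio} = 169: p_{Quill} = 90 + 0.25·169 = 132.25.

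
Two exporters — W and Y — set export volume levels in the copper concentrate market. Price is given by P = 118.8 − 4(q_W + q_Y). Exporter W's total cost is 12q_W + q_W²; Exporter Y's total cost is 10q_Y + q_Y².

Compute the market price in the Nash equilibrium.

Exporter W's profit: π = q_W(118.8 − 4(q_W + q_Y)) − 12q_W − q_W².
∂π/∂q_W = 106.8 − 10q_W − 4q_Y = 0, so q_W = 10.68 − 0.4q_Y.
By the same steps for Y: q_Y = 10.88 − 0.4q_W.
Solving the two reaction functions simultaneously: (1 − (−0.4)(−0.4))q_W = 10.68 − 0.4·10.88, so 0.84q_W = 6.328 and q_W = 113/15.
Then q_Y = 10.88 − 0.4·(113/15) = 118/15.
Equilibrium price: P = 118.8 − 4·15.4 = 57.2.

57.2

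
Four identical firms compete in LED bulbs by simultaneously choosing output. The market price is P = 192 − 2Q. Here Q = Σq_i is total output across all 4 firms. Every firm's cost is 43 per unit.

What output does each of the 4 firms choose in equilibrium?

A representative firm's profit is π_i = q_i(192 − 2Q) − 43q_i, with Q = q_i + Σ_{j≠i} q_j.
First-order condition: 149 − 4q_i − 2Σ_{j≠i} q_j = 0.
In a symmetric equilibrium every firm chooses the same q, so Σ_{j≠i} q_j = 3q. The condition becomes 149 − 10q = 0, giving q = 149/10 = 14.9.

14.9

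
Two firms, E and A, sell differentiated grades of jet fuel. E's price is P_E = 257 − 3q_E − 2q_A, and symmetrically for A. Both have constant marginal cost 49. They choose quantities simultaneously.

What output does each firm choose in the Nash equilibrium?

26

Firm E's profit: π = q_E(257 − 3q_E − 2q_A) − 49q_E.
∂π/∂q_E = 208 − 6q_E − 2q_A = 0 ⇒ q_E = 104/3 − (1/3)q_A.
The game is symmetric, so in equilibrium q_A = q_E: the reaction function gives (4/3)q_E = 104/3, hence q_E = 26.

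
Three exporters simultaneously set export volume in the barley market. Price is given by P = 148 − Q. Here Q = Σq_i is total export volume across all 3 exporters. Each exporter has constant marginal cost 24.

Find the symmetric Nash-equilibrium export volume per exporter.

31

A representative exporter's profit is π_i = q_i(148 − Q) − 24q_i, with Q = q_i + Σ_{j≠i} q_j.
First-order condition: 124 − 2q_i − Σ_{j≠i} q_j = 0.
With identical exporters, set every q_j = q: then 124 − 2q − 2q = 0, i.e. q = 124/4 = 31.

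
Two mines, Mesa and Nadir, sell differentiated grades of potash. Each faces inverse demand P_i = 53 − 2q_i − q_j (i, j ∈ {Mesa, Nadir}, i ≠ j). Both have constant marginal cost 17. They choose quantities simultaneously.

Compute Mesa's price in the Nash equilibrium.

31.4

Mine Mesa's profit: π = q_{Mesa}(53 − 2q_{Mesa} − q_{Nadir}) − 17q_{Mesa}.
∂π/∂q_{Mesa} = 36 − 4q_{Mesa} − q_{Nadir} = 0 ⇒ q_{Mesa} = 9 − 0.25q_{Nadir}.
Setting q_{Mesa} = q_{Nadir} in the reaction function: q_{Mesa} = 9 − 0.25q_{Mesa}, so q_{Mesa} = 9 / 1.25 = 7.2.
P_{Mesa} = 53 − 2·7.2 − 7.2 = 31.4.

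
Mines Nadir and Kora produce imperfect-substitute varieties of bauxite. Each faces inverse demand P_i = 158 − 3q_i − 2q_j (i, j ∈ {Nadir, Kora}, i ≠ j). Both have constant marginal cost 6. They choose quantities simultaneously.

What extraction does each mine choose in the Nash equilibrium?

19

Mine Nadir's profit: π = q_{Nadir}(158 − 3q_{Nadir} − 2q_{Kora}) − 6q_{Nadir}.
∂π/∂q_{Nadir} = 152 − 6q_{Nadir} − 2q_{Kora} = 0 ⇒ q_{Nadir} = 76/3 − (1/3)q_{Kora}.
Setting q_{Nadir} = q_{Kora} in the reaction function: q_{Nadir} = 76/3 − (1/3)q_{Nadir}, so q_{Nadir} = (76/3) / (4/3) = 19.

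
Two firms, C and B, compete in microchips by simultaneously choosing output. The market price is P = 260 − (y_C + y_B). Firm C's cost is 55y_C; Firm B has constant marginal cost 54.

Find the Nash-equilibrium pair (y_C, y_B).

Firm C's profit: π = y_C(260 − (y_C + y_B)) − 55y_C.
∂π/∂y_C = 205 − 2y_C − y_B = 0, so y_C = 102.5 − 0.5y_B.
By the same steps for B: y_B = 103 − 0.5y_C.
Substituting the second reaction function into the first: y_C = 102.5 − 0.5(103 − 0.5y_C), which gives 0.75y_C = 51 ⇒ y_C = 68.
Then y_B = 103 − 0.5·68 = 69.

68, 69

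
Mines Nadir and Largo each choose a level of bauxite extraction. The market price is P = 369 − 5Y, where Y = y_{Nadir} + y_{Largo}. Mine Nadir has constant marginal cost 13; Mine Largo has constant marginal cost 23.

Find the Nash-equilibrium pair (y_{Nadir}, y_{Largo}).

24.4, 22.4

Mine Nadir's profit: π = y_{Nadir}(369 − 5(y_{Nadir} + y_{Largo})) − 13y_{Nadir}.
∂π/∂y_{Nadir} = 356 − 10y_{Nadir} − 5y_{Largo} = 0, so y_{Nadir} = 35.6 − 0.5y_{Largo}.
By the same steps for Largo: y_{Largo} = 34.6 − 0.5y_{Nadir}.
Substituting the second reaction function into the first: y_{Nadir} = 35.6 − 0.5(34.6 − 0.5y_{Nadir}), which gives 0.75y_{Nadir} = 18.3 ⇒ y_{Nadir} = 24.4.
Then y_{Largo} = 34.6 − 0.5·24.4 = 22.4.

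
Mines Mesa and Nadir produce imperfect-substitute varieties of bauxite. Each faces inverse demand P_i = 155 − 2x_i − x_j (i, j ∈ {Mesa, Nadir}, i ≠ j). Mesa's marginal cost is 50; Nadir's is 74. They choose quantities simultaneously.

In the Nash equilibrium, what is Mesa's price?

Mine Mesa's profit: π = x_{Mesa}(155 − 2x_{Mesa} − x_{Nadir}) − 50x_{Mesa}.
∂π/∂x_{Mesa} = 105 − 4x_{Mesa} − x_{Nadir} = 0 ⇒ x_{Mesa} = 26.25 − 0.25x_{Nadir}.
Similarly x_{Nadir} = 20.25 − 0.25x_{Mesa}.
Solving the two reaction functions simultaneously: (1 − (−0.25)(−0.25))x_{Mesa} = 26.25 − 0.25·20.25, so 0.9375x_{Mesa} = 21.1875 and x_{Mesa} = 22.6.
Then x_{Nadir} = 20.25 − 0.25·22.6 = 14.6.
P_{Mesa} = 155 − 2·22.6 − 14.6 = 95.2.

95.2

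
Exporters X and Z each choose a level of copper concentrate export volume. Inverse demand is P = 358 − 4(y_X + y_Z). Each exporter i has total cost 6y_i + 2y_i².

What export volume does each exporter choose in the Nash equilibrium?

22

Exporter X's profit: π = y_X(358 − 4(y_X + y_Z)) − 6y_X − 2y_X².
∂π/∂y_X = 352 − 12y_X − 4y_Z = 0, so y_X = 88/3 − (1/3)y_Z.
Setting y_X = y_Z in the reaction function: y_X = 88/3 − (1/3)y_X, so y_X = (88/3) / (4/3) = 22.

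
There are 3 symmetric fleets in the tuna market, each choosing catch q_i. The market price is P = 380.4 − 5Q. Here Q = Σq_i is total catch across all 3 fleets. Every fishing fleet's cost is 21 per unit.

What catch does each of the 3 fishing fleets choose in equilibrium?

A representative fishing fleet's profit is π_i = q_i(380.4 − 5Q) − 21q_i, with Q = q_i + Σ_{j≠i} q_j.
First-order condition: 359.4 − 10q_i − 5Σ_{j≠i} q_j = 0.
Imposing symmetry (q_j = q for all j) turns Σ_{j≠i} q_j into 2q, so 359.4 = 20q and q = 17.97.

17.97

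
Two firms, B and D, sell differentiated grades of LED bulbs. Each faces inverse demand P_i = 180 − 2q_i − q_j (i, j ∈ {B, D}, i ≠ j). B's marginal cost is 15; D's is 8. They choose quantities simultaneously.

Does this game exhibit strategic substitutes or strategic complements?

Firm B's profit: π = q_B(180 − 2q_B − q_D) − 15q_B.
∂π/∂q_B = 165 − 4q_B − q_D = 0 ⇒ q_B = 41.25 − 0.25q_D.
The best-response slope dq_B/dq_D = −0.25 < 0: the reaction function is downward-sloping, so the choices are strategic substitutes.

strategic substitutes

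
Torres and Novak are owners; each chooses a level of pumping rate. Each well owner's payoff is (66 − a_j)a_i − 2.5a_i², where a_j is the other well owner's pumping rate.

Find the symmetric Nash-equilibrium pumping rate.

Torres's payoff is (66 − a_N)a_T − 2.5a_T².
∂π/∂a_T = 66 − a_N − 5a_T = 0, so a_T = 13.2 − 0.2a_N.
The game is symmetric, so in equilibrium a_N = a_T: the reaction function gives 1.2a_T = 13.2, hence a_T = 11.

11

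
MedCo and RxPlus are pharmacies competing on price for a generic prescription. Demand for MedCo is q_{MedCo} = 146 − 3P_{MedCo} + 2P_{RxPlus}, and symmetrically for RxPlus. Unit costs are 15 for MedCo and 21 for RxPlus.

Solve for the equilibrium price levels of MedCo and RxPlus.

48.875, 51.125

MedCo's profit: π = (P_{MedCo} − 15)(146 − 3P_{MedCo} + 2P_{RxPlus}).
∂π/∂P_{MedCo} = 191 − 6P_{MedCo} + 2P_{RxPlus} = 0 ⇒ P_{MedCo} = 191/6 + (1/3)P_{RxPlus}.
Similarly P_{RxPlus} = 209/6 + (1/3)P_{MedCo}.
Plugging P_{RxPlus} into MedCo's best response: P_{MedCo} = 191/6 + (1/3)(209/6 + (1/3)P_{MedCo}) ⇒ (8/9)P_{MedCo} = 391/9, so P_{MedCo} = 48.875.
Then P_{RxPlus} = 209/6 + (1/3)·48.875 = 51.125.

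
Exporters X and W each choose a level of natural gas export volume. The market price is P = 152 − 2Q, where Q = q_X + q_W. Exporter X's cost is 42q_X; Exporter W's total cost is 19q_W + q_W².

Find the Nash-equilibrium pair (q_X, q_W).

Exporter X's profit: π = q_X(152 − 2(q_X + q_W)) − 42q_X.
∂π/∂q_X = 110 − 4q_X − 2q_W = 0, so q_X = 27.5 − 0.5q_W.
For W: ∂π/∂q_W = 133 − 6q_W − 2q_X = 0 ⇒ q_W = 133/6 − (1/3)q_X.
Solving the two reaction functions simultaneously: (1 − (−0.5)(−1/3))q_X = 27.5 − 0.5·(133/6), so (5/6)q_X = 197/12 and q_X = 19.7.
Then q_W = 133/6 − (1/3)·19.7 = 15.6.

19.7, 15.6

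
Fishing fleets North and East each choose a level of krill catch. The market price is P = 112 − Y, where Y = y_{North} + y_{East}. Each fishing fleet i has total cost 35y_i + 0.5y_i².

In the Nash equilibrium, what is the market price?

73.5

Fishing fleet North's profit: π = y_{North}(112 − (y_{North} + y_{East})) − 35y_{North} − 0.5y_{North}².
∂π/∂y_{North} = 77 − 3y_{North} − y_{East} = 0, so y_{North} = 77/3 − (1/3)y_{East}.
The game is symmetric, so in equilibrium y_{East} = y_{North}: the reaction function gives (4/3)y_{North} = 77/3, hence y_{North} = 19.25.
Equilibrium price: P = 112 − 38.5 = 73.5.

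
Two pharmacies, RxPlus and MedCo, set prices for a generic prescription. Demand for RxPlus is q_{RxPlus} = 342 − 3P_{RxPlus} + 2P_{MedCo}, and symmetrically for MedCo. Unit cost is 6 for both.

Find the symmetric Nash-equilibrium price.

RxPlus's profit: π = (P_{RxPlus} − 6)(342 − 3P_{RxPlus} + 2P_{MedCo}).
∂π/∂P_{RxPlus} = 360 − 6P_{RxPlus} + 2P_{MedCo} = 0 ⇒ P_{RxPlus} = 60 + (1/3)P_{MedCo}.
By symmetry P_{MedCo} = P_{RxPlus}; substituting into the reaction function, (2/3)P_{RxPlus} = 60 and P_{RxPlus} = 90.

90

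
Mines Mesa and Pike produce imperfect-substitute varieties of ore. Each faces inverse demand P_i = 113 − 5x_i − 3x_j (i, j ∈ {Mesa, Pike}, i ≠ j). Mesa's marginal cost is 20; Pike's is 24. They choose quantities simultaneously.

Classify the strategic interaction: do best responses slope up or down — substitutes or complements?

Mine Mesa's profit: π = x_{Mesa}(113 − 5x_{Mesa} − 3x_{Pike}) − 20x_{Mesa}.
∂π/∂x_{Mesa} = 93 − 10x_{Mesa} − 3x_{Pike} = 0 ⇒ x_{Mesa} = 9.3 − 0.3x_{Pike}.
The best-response slope dx_{Mesa}/dx_{Pike} = −0.3 < 0: the reaction function is downward-sloping, so the choices are strategic substitutes.

strategic substitutes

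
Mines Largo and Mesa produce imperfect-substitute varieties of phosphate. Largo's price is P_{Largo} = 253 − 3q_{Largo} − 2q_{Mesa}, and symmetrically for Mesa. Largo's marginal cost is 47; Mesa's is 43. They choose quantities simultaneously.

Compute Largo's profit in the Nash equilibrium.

Mine Largo's profit: π = q_{Largo}(253 − 3q_{Largo} − 2q_{Mesa}) − 47q_{Largo}.
∂π/∂q_{Largo} = 206 − 6q_{Largo} − 2q_{Mesa} = 0 ⇒ q_{Largo} = 103/3 − (1/3)q_{Mesa}.
Similarly q_{Mesa} = 35 − (1/3)q_{Largo}.
Solving the two reaction functions simultaneously: (1 − (−1/3)(−1/3))q_{Largo} = 103/3 − (1/3)·35, so (8/9)q_{Largo} = 68/3 and q_{Largo} = 25.5.
Then q_{Mesa} = 35 − (1/3)·25.5 = 26.5.
P_{Largo} = 253 − 3·25.5 − 2·26.5 = 123.5.
Profit = (123.5 − 47)·25.5 = 1950.75.

1950.75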